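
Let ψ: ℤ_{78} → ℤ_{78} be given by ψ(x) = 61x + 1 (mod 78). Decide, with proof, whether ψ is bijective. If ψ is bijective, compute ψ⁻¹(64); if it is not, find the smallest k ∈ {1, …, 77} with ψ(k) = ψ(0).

Suppose ψ(u) = ψ(v) in ℤ_{78}. Then 61u + 1 ≡ 61v + 1 (mod 78), therefore 61(u − v) ≡ 0 (mod 78).
Since gcd(61, 78) = 1, 61 is invertible modulo 78, hence u − v ≡ 0 (mod 78), i.e. u = v.
We now compute 61⁻¹ mod 78 explicitly. Euclid's algorithm: 78 = 1·61 + 17, 61 = 3·17 + 10, 17 = 1·10 + 7, 10 = 1·7 + 3, 7 = 2·3 + 1; back-substituting gives 1 = 55·61 − 43·78, so 61⁻¹ ≡ 55 (mod 78).
Then y ↦ 55(y − 1) is a two-sided inverse to ψ, so every y ∈ ℤ_{78} has a preimage.
Therefore ψ is bijective.
Since ψ is bijective, we find ψ⁻¹(64): we need 61x ≡ 64 − 1 ≡ 63 (mod 78). Using 61⁻¹ = 55: x ≡ 55·63 = 3465 = 44·78 + 33, so x = 33.
Check: ψ(33) = 61·33 + 1 = 2014 = 25·78 + 64 ≡ 64 (mod 78).

33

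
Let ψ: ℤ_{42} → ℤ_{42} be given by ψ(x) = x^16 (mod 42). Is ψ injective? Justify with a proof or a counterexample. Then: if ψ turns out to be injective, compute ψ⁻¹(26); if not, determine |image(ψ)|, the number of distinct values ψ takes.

ψ(4): Repeated squaring mod 42: 4^1 ≡ 4, 4^2 ≡ 4² = 16, 4^4 ≡ 16² = 256 ≡ 4, 4^8 ≡ 4² = 16, 4^16 ≡ 16² = 256 ≡ 4. So 4^16 ≡ 4 (mod 42).
ψ(10): Repeated squaring mod 42: 10^1 ≡ 10, 10^2 ≡ 10² = 100 ≡ 16, 10^4 ≡ 16² = 256 ≡ 4, 10^8 ≡ 4² = 16, 10^16 ≡ 16² = 256 ≡ 4. So 10^16 ≡ 4 (mod 42).
So ψ(4) = ψ(10) = 4 while 4 ≠ 10, thus ψ is not injective.
Since ψ is not injective, we determine |image(ψ)|. Computing x^16 mod 42 for each x (by repeated squaring, reducing mod 42 at every step), the values ψ(0), ψ(1), …, ψ(41) are: 0, 1, 16, 39, 4, 37, 36, 7, 22, 9, 4, 25, 30, 1, 28, 15, 16, 25, 18, 37, 22, 21, 22, 37, 18, 25, 16, 15, 28, 1, 30, 25, 4, 9, 22, 7, 36, 37, 4, 39, 16, 1.
The distinct values are {0, 1, 4, 7, 9, 15, 16, 18, 21, 22, 25, 28, 30, 36, 37, 39}; there are 16 of them.

16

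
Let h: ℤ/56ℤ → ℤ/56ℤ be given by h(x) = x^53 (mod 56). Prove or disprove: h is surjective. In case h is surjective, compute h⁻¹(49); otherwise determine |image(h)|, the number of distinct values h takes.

h(0) = 0^53 = 0.
h(14): Repeated squaring mod 56: 14^1 ≡ 14, 14^2 ≡ 14² = 196 ≡ 28, 14^4 ≡ 28² = 784 ≡ 0, 14^8 ≡ 0² = 0, 14^16 ≡ 0² = 0, 14^32 ≡ 0² = 0. Since 53 = 32 + 16 + 4 + 1, 14^53 ≡ 0·0·0·14: 0·0 = 0, then 0·0 = 0, then 0·14 = 0. So 14^53 ≡ 0 (mod 56).
So h(0) = h(14) = 0 while 0 ≠ 14, thus h is not injective.
A non-injective map from the 56-element set ℤ/56ℤ to itself takes at most 55 distinct values, so it cannot be surjective. Hence h is not surjective.
Since h is not surjective, we determine |image(h)|. Computing x^53 mod 56 for each x (by repeated squaring, reducing mod 56 at every step), the values h(0), h(1), …, h(55) are: 0, 1, 32, 19, 16, 45, 48, 7, 8, 25, 40, 51, 24, 13, 0, 15, 32, 33, 16, 3, 48, 21, 8, 39, 40, 9, 24, 27, 0, 29, 32, 47, 16, 17, 48, 35, 8, 53, 40, 23, 24, 41, 0, 43, 32, 5, 16, 31, 48, 49, 8, 11, 40, 37, 24, 55.
The distinct values are {0, 1, 3, 5, 7, 8, 9, 11, 13, 15, 16, 17, 19, 21, 23, 24, 25, 27, 29, 31, 32, 33, 35, 37, 39, 40, 41, 43, 45, 47, 48, 49, 51, 53, 55}; there are 35 of them.

35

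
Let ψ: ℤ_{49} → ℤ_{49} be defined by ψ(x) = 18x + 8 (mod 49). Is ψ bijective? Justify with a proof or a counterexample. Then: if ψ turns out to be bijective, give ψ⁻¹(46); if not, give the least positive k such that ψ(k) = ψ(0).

Recall: injectivity means: for all u, v in the domain, ψ(u) = ψ(v) implies u = v.
If ψ(u) = ψ(v), then 18u ≡ 18v (mod 49). Because gcd(18, 49) = 1, we may cancel 18 to get u ≡ v (mod 49).
We now compute 18⁻¹ mod 49 explicitly. Euclid's algorithm: 49 = 2·18 + 13, 18 = 1·13 + 5, 13 = 2·5 + 3, 5 = 1·3 + 2, 3 = 1·2 + 1; back-substituting gives 1 = 30·18 − 11·49, so 18⁻¹ ≡ 30 (mod 49).
For any y ∈ ℤ_{49}, x = 30(y − 8) mod 49 satisfies ψ(x) = 18·30(y − 8) + 8 ≡ y (since 18·30 ≡ 1 mod 49). So every y has a preimage.
Hence ψ is bijective.
Since ψ is bijective, we find ψ⁻¹(46): we need 18x ≡ 46 − 8 ≡ 38 (mod 49). Using 18⁻¹ = 30: x ≡ 30·38 = 1140 = 23·49 + 13, so x = 13.
Check: ψ(13) = 18·13 + 8 = 242 = 4·49 + 46 ≡ 46 (mod 49).

13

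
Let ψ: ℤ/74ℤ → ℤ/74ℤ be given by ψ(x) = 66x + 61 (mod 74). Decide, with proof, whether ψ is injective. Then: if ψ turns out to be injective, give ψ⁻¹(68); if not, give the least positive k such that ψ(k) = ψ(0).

37

Recall: injectivity means: for all x_1, x_2 in the domain, ψ(x_1) = ψ(x_2) implies x_1 = x_2.
We have gcd(66, 74) = 2 > 1. Taking x_1 = 0 and x_2 = 37: ψ(0) = 61 and ψ(37) = 66·37 + 61 = 2503 ≡ 61 (mod 74).
So ψ(0) = ψ(37) while 0 ≠ 37, therefore ψ is not injective.
Since ψ is not injective, we find the least positive k with ψ(k) = ψ(0): this means 66k ≡ 0 (mod 74), i.e. 74 ∣ 66k. Since gcd(66, 74) = 2, dividing through by 2 this holds exactly when 37 ∣ 33k, and as gcd(33, 37) = 1, exactly when 37 ∣ k.
The smallest positive such k is 37.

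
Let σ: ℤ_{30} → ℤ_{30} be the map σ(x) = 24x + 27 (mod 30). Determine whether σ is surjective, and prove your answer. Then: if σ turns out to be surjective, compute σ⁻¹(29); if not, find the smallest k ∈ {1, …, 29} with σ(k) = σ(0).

5

Since gcd(24, 30) = 6, we have 24x ≡ 0 (mod 6) for all x, so σ(x) ≡ 3 (mod 6).
But 0 ≢ 3 (mod 6), so 0 ∈ ℤ_{30} has no preimage. So σ is not surjective.
Since σ is not surjective, we find the least positive k with σ(k) = σ(0): this means 24k ≡ 0 (mod 30), i.e. 30 ∣ 24k. Since gcd(24, 30) = 6, dividing through by 6 this holds exactly when 5 ∣ 4k, and as gcd(4, 5) = 1, exactly when 5 ∣ k.
The smallest positive such k is 5.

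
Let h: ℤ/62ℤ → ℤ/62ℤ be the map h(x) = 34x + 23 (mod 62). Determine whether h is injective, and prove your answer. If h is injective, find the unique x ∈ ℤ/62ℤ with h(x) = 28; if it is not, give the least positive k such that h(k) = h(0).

31

We have gcd(34, 62) = 2 > 1. Taking a = 0 and b = 31: h(0) = 23 and h(31) = 34·31 + 23 = 1077 ≡ 23 (mod 62).
So h(0) = h(31) while 0 ≠ 31, hence h is not injective.
Since h is not injective, we find the least positive k with h(k) = h(0): this means 34k ≡ 0 (mod 62), i.e. 62 ∣ 34k. Since gcd(34, 62) = 2, dividing through by 2 this holds exactly when 31 ∣ 17k, and as gcd(17, 31) = 1, exactly when 31 ∣ k.
The smallest positive such k is 31.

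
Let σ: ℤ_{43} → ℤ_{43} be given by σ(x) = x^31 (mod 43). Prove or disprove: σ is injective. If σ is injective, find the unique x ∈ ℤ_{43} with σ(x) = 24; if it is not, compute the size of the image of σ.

Since 43 is prime, the nonzero elements of ℤ_{43} form a cyclic group of order 42.
As gcd(31, 42) = 1, raising to the 31st power is a bijection on this group: if u^31 ≡ v^31 then (uv^{−1})^31 = 1, and the only element of order dividing gcd(31, 42) = 1 is 1, so u = v.
With σ(0) = 0 this makes σ injective on all of ℤ_{43}, hence bijective (finite equal-size domain and codomain). In particular σ is injective.
Since σ is injective, we find the preimage of 24. The inverse of x ↦ x^31 on (ℤ_{43})^× is x ↦ x^19, because 31·19 = 589 = 14·42 + 1 ≡ 1 (mod 42) and x^{42} = 1 for x ≠ 0 (Fermat). So σ⁻¹(24) = 24^19 mod 43.
Repeated squaring mod 43: 24^1 ≡ 24, 24^2 ≡ 24² = 576 ≡ 17, 24^4 ≡ 17² = 289 ≡ 31, 24^8 ≡ 31² = 961 ≡ 15, 24^16 ≡ 15² = 225 ≡ 10. Since 19 = 16 + 2 + 1, 24^19 ≡ 10·17·24: 10·17 = 170 ≡ 41, then 41·24 = 984 ≡ 38. So 24^19 ≡ 38 (mod 43).
Hence σ⁻¹(24) = 38.

38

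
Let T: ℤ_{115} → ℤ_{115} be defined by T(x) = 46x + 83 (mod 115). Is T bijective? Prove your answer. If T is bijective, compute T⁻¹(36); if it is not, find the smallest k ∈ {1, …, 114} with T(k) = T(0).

5

By definition, injectivity means: for all x_1, x_2 in the domain, T(x_1) = T(x_2) implies x_1 = x_2.
We have gcd(46, 115) = 23 > 1. Taking x_1 = 0 and x_2 = 5: T(0) = 83 and T(5) = 46·5 + 83 = 313 ≡ 83 (mod 115).
So T(0) = T(5) while 0 ≠ 5, thus T is not injective, hence not bijective.
Since T is not bijective, we find the least positive k with T(k) = T(0): this means 46k ≡ 0 (mod 115), i.e. 115 ∣ 46k. Since gcd(46, 115) = 23, dividing through by 23 this holds exactly when 5 ∣ 2k, and as gcd(2, 5) = 1, exactly when 5 ∣ k.
The smallest positive such k is 5.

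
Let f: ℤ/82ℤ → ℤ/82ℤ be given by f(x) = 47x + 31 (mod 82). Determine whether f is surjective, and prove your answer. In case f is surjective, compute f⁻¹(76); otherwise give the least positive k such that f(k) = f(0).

69

Since gcd(47, 82) = 1, 47 is invertible modulo 82. Euclid's algorithm: 82 = 1·47 + 35, 47 = 1·35 + 12, 35 = 2·12 + 11, 12 = 1·11 + 1; back-substituting gives 1 = 7·47 − 4·82, so 47⁻¹ ≡ 7 (mod 82).
For any y ∈ ℤ/82ℤ, x = 7(y − 31) mod 82 satisfies f(x) = 47·7(y − 31) + 31 ≡ y (since 47·7 ≡ 1 mod 82). So every y has a preimage.
Thus f is surjective.
Since f is surjective, we compute f⁻¹(76): solve 47x + 31 ≡ 76 (mod 82), i.e. 47x ≡ 45 (mod 82).
Multiplying by 47⁻¹ = 7 gives x ≡ 7·45 = 315 = 3·82 + 69 ≡ 69 (mod 82).
Check: f(69) = 47·69 + 31 = 3274 = 39·82 + 76 ≡ 76 (mod 82).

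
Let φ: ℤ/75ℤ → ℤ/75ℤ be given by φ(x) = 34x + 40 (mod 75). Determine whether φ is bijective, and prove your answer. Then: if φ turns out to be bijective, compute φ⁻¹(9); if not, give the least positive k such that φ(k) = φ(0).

41

Recall: injectivity means: for all u, v in the domain, φ(u) = φ(v) implies u = v.
Suppose φ(u) = φ(v) in ℤ/75ℤ. Then 34u + 40 ≡ 34v + 40 (mod 75), therefore 34(u − v) ≡ 0 (mod 75).
Since gcd(34, 75) = 1, 34 is invertible modulo 75, hence u − v ≡ 0 (mod 75), i.e. u = v.
We now compute 34⁻¹ mod 75 explicitly. Euclid's algorithm: 75 = 2·34 + 7, 34 = 4·7 + 6, 7 = 1·6 + 1; back-substituting gives 1 = 64·34 − 29·75, so 34⁻¹ ≡ 64 (mod 75).
Then y ↦ 64(y − 40) is a two-sided inverse to φ, so every y ∈ ℤ/75ℤ has a preimage.
Thus φ is bijective.
Since φ is bijective, we compute φ⁻¹(9): solve 34x + 40 ≡ 9 (mod 75), i.e. 34x ≡ 44 (mod 75).
Multiplying by 34⁻¹ = 64 gives x ≡ 64·44 = 2816 = 37·75 + 41 ≡ 41 (mod 75).
Check: φ(41) = 34·41 + 40 = 1434 = 19·75 + 9 ≡ 9 (mod 75).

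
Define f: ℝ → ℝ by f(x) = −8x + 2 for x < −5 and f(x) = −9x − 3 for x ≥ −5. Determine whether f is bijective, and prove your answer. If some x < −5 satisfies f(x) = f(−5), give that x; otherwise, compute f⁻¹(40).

Both pieces are strictly decreasing (slopes −8 and −9), so each is injective on its own interval.
The left piece maps (−∞, −5) onto (42, ∞); the right piece maps [−5, ∞) onto (−∞, 42].
Since 42 = 42, the images partition ℝ: f is injective and surjective, hence bijective.
Because the two images are disjoint, no x < −5 has f(x) = f(−5), so we compute f⁻¹(40): 40 lies in (−∞, 42], so solve −9x − 3 = 40: x = (40 + 3)/(−9) = −43/9.

-43/9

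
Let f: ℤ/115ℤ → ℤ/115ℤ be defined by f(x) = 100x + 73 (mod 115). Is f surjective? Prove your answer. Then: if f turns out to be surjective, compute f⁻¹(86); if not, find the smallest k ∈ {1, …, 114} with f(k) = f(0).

Since gcd(100, 115) = 5, we have 100x ≡ 0 (mod 5) for all x, so f(x) ≡ 3 (mod 5).
But 0 ≢ 3 (mod 5), so 0 ∈ ℤ/115ℤ has no preimage. So f is not surjective.
Since f is not surjective, we find the least positive k with f(k) = f(0): this means 100k ≡ 0 (mod 115), i.e. 115 ∣ 100k. Since gcd(100, 115) = 5, dividing through by 5 this holds exactly when 23 ∣ 20k, and as gcd(20, 23) = 1, exactly when 23 ∣ k.
The smallest positive such k is 23.

23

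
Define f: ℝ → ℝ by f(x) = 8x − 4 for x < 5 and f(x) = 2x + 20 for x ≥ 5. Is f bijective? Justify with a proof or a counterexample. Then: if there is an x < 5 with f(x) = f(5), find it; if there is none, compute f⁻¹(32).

Both pieces are strictly increasing (slopes 8 and 2), so each is injective on its own interval.
The left piece maps (−∞, 5) onto (−∞, 36); the right piece maps [5, ∞) onto [30, ∞).
These images overlap. In particular f(5) = 30 (right piece), and solving 8x − 4 = 30 on the left piece gives x = 17/4 < 5.
So f(17/4) = f(5) with 17/4 ≠ 5, and f is not injective, hence not bijective. This x = 17/4 is the requested value below 5.

17/4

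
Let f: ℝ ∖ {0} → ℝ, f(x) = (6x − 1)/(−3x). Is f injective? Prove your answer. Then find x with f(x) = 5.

Suppose f(u) = f(v). Cross-multiplying: (6u − 1)(−3v) = (6v − 1)(−3u).
Expanding both sides and cancelling the symmetric terms leaves −3·(u − v) = 0. Since −3 ≠ 0, u = v. Therefore f is injective.
Solving f(x) = 5: cross-multiplying gives 6x − 1 = 5(−3x), which rearranges to 21x = 1, so x = 1/21.

1/21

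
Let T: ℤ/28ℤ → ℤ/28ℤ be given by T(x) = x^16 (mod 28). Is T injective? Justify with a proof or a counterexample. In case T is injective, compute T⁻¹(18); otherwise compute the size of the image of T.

8

T(6): Repeated squaring mod 28: 6^1 ≡ 6, 6^2 ≡ 6² = 36 ≡ 8, 6^4 ≡ 8² = 64 ≡ 8, 6^8 ≡ 8² = 64 ≡ 8, 6^16 ≡ 8² = 64 ≡ 8. So 6^16 ≡ 8 (mod 28).
T(8): Repeated squaring mod 28: 8^1 ≡ 8, 8^2 ≡ 8² = 64 ≡ 8, 8^4 ≡ 8² = 64 ≡ 8, 8^8 ≡ 8² = 64 ≡ 8, 8^16 ≡ 8² = 64 ≡ 8. So 8^16 ≡ 8 (mod 28).
So T(6) = T(8) = 8 while 6 ≠ 8, so T is not injective.
Since T is not injective, we determine |image(T)|. Computing x^16 mod 28 for each x (by repeated squaring, reducing mod 28 at every step), the values T(0), T(1), …, T(27) are: 0, 1, 16, 25, 4, 9, 8, 21, 8, 9, 4, 25, 16, 1, 0, 1, 16, 25, 4, 9, 8, 21, 8, 9, 4, 25, 16, 1.
The distinct values are {0, 1, 4, 8, 9, 16, 21, 25}; there are 8 of them.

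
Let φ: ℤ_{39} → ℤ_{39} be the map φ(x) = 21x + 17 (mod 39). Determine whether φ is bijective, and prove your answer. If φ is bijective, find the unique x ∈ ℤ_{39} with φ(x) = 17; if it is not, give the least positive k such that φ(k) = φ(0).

13

We have gcd(21, 39) = 3 > 1. Taking x_1 = 0 and x_2 = 13: φ(0) = 17 and φ(13) = 21·13 + 17 = 290 ≡ 17 (mod 39).
So φ(0) = φ(13) while 0 ≠ 13, hence φ is not injective, hence not bijective.
Since φ is not bijective, we find the least positive k with φ(k) = φ(0): this means 21k ≡ 0 (mod 39), i.e. 39 ∣ 21k. Since gcd(21, 39) = 3, dividing through by 3 this holds exactly when 13 ∣ 7k, and as gcd(7, 13) = 1, exactly when 13 ∣ k.
The smallest positive such k is 13.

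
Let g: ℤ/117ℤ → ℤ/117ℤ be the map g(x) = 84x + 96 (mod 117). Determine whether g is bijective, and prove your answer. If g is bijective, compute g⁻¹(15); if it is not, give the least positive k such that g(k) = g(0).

39

We have gcd(84, 117) = 3 > 1. Taking a = 0 and b = 39: g(0) = 96 and g(39) = 84·39 + 96 = 3372 ≡ 96 (mod 117).
So g(0) = g(39) while 0 ≠ 39, therefore g is not injective, hence not bijective.
Since g is not bijective, we find the least positive k with g(k) = g(0): this means 84k ≡ 0 (mod 117), i.e. 117 ∣ 84k. Since gcd(84, 117) = 3, dividing through by 3 this holds exactly when 39 ∣ 28k, and as gcd(28, 39) = 1, exactly when 39 ∣ k.
The smallest positive such k is 39.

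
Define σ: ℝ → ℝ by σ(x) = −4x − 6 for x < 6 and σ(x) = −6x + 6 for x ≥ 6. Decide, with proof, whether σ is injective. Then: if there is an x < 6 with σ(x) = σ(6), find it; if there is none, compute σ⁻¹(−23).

17/4

Both pieces are strictly decreasing (slopes −4 and −6), so each is injective on its own interval.
The left piece maps (−∞, 6) onto (−30, ∞); the right piece maps [6, ∞) onto (−∞, −30].
These images are disjoint, so no value is attained by both pieces. Therefore σ is injective.
Because the two images are disjoint, no x < 6 has σ(x) = σ(6), so we compute σ⁻¹(−23): −23 lies in (−30, ∞), so solve −4x − 6 = −23: x = (−23 + 6)/(−4) = 17/4.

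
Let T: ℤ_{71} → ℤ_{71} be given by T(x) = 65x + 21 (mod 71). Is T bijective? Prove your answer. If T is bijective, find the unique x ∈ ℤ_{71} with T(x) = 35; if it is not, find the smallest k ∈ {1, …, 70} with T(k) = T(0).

If T(x_1) = T(x_2), then 65x_1 ≡ 65x_2 (mod 71). Because gcd(65, 71) = 1, we may cancel 65 to get x_1 ≡ x_2 (mod 71).
We now compute 65⁻¹ mod 71 explicitly. Euclid's algorithm: 71 = 1·65 + 6, 65 = 10·6 + 5, 6 = 1·5 + 1; back-substituting gives 1 = 59·65 − 54·71, so 65⁻¹ ≡ 59 (mod 71).
For any y ∈ ℤ_{71}, x = 59(y − 21) mod 71 satisfies T(x) = 65·59(y − 21) + 21 ≡ y (since 65·59 ≡ 1 mod 71). So every y has a preimage.
Thus T is bijective.
Since T is bijective, we find T⁻¹(35): we need 65x ≡ 35 − 21 ≡ 14 (mod 71). Using 65⁻¹ = 59: x ≡ 59·14 = 826 = 11·71 + 45, so x = 45.
Check: T(45) = 65·45 + 21 = 2946 = 41·71 + 35 ≡ 35 (mod 71).

45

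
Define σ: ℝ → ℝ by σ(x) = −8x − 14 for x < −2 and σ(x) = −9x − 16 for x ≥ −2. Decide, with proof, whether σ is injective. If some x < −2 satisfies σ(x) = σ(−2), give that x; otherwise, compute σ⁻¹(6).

Both pieces are strictly decreasing (slopes −8 and −9), so each is injective on its own interval.
The left piece maps (−∞, −2) onto (2, ∞); the right piece maps [−2, ∞) onto (−∞, 2].
These images are disjoint, so no value is attained by both pieces. So σ is injective.
Because the two images are disjoint, no x < −2 has σ(x) = σ(−2), so we compute σ⁻¹(6): 6 lies in (2, ∞), so solve −8x − 14 = 6: x = (6 + 14)/(−8) = −5/2.

-5/2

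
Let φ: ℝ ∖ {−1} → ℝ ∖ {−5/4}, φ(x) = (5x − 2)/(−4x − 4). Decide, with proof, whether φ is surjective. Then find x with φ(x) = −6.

-26/19

For any y ≠ −5/4, solving y(−4x − 4) = 5x − 2 for x gives a well-defined x ≠ −1. So φ is surjective.
Solving φ(x) = −6: cross-multiplying gives 5x − 2 = −6(−4x − 4), which rearranges to −19x = 26, so x = −26/19.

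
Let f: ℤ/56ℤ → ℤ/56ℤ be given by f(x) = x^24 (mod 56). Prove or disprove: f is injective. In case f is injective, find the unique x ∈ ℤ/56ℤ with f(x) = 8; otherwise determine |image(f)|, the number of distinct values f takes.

f(1) = 1^24 = 1.
f(3): Repeated squaring mod 56: 3^1 ≡ 3, 3^2 ≡ 3² = 9, 3^4 ≡ 9² = 81 ≡ 25, 3^8 ≡ 25² = 625 ≡ 9, 3^16 ≡ 9² = 81 ≡ 25. Since 24 = 16 + 8, 3^24 ≡ 25·9: 25·9 = 225 ≡ 1. So 3^24 ≡ 1 (mod 56).
So f(1) = f(3) = 1 while 1 ≠ 3, thus f is not injective.
Since f is not injective, we determine |image(f)|. Computing x^24 mod 56 for each x (by repeated squaring, reducing mod 56 at every step), the values f(0), f(1), …, f(55) are: 0, 1, 8, 1, 8, 1, 8, 49, 8, 1, 8, 1, 8, 1, 0, 1, 8, 1, 8, 1, 8, 49, 8, 1, 8, 1, 8, 1, 0, 1, 8, 1, 8, 1, 8, 49, 8, 1, 8, 1, 8, 1, 0, 1, 8, 1, 8, 1, 8, 49, 8, 1, 8, 1, 8, 1.
The distinct values are {0, 1, 8, 49}; there are 4 of them.

4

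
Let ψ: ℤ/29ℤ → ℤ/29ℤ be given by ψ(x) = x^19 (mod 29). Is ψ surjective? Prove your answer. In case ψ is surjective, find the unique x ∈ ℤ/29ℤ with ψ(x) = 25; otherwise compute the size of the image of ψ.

23

Since 29 is prime, the nonzero elements of ℤ/29ℤ form a cyclic group of order 28.
As gcd(19, 28) = 1, raising to the 19th power is a bijection on this group: if a^19 ≡ b^19 then (ab^{−1})^19 = 1, and the only element of order dividing gcd(19, 28) = 1 is 1, so a = b.
With ψ(0) = 0 this makes ψ injective on all of ℤ/29ℤ, hence bijective (finite equal-size domain and codomain). In particular ψ is surjective.
Since ψ is surjective, we find the preimage of 25. The inverse of x ↦ x^19 on (ℤ/29ℤ)^× is x ↦ x^3, because 19·3 = 57 = 2·28 + 1 ≡ 1 (mod 28) and x^{28} = 1 for x ≠ 0 (Fermat). So ψ⁻¹(25) = 25^3 mod 29.
Repeated squaring mod 29: 25^1 ≡ 25, 25^2 ≡ 25² = 625 ≡ 16. Since 3 = 2 + 1, 25^3 ≡ 16·25: 16·25 = 400 ≡ 23. So 25^3 ≡ 23 (mod 29).
Hence ψ⁻¹(25) = 23.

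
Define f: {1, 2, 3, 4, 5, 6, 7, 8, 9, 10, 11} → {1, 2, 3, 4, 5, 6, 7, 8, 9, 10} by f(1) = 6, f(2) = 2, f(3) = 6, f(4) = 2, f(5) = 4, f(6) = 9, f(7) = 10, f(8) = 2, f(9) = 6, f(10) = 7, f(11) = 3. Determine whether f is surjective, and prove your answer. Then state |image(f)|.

7

No element maps to 1, so f is not surjective.
The image of f is {2, 3, 4, 6, 7, 9, 10}, which has 7 elements.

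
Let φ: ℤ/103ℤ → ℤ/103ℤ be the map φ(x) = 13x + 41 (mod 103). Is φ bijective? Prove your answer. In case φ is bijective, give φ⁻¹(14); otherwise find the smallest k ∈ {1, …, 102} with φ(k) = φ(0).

By definition, φ is injective if φ(u) = φ(v) implies u = v.
If φ(u) = φ(v), then 13u ≡ 13v (mod 103). Because gcd(13, 103) = 1, we may cancel 13 to get u ≡ v (mod 103).
We now compute 13⁻¹ mod 103 explicitly. Euclid's algorithm: 103 = 7·13 + 12, 13 = 1·12 + 1; back-substituting gives 1 = 8·13 − 1·103, so 13⁻¹ ≡ 8 (mod 103).
For any y ∈ ℤ/103ℤ, x = 8(y − 41) mod 103 satisfies φ(x) = 13·8(y − 41) + 41 ≡ y (since 13·8 ≡ 1 mod 103). So every y has a preimage.
Therefore φ is bijective.
Since φ is bijective, we find φ⁻¹(14): we need 13x ≡ 14 − 41 ≡ 76 (mod 103). Using 13⁻¹ = 8: x ≡ 8·76 = 608 = 5·103 + 93, so x = 93.
Check: φ(93) = 13·93 + 41 = 1250 = 12·103 + 14 ≡ 14 (mod 103).

93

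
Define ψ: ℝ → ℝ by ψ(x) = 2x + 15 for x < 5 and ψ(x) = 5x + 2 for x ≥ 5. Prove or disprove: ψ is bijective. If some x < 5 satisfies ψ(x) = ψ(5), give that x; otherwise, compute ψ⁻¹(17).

1

Both pieces are strictly increasing (slopes 2 and 5), so each is injective on its own interval.
The left piece maps (−∞, 5) onto (−∞, 25); the right piece maps [5, ∞) onto [27, ∞).
The images leave a gap (25 has no preimage), so ψ is not surjective, hence not bijective.
Because the two images are disjoint, no x < 5 has ψ(x) = ψ(5), so we compute ψ⁻¹(17): 17 lies in (−∞, 25), so solve 2x + 15 = 17: x = (17 − 15)/2 = 1.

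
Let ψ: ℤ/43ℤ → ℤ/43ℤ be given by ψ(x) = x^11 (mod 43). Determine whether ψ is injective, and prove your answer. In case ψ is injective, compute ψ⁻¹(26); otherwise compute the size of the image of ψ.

12

Since 43 is prime, the nonzero elements of ℤ/43ℤ form a cyclic group of order 42.
As gcd(11, 42) = 1, raising to the 11th power is a bijection on this group: if u^11 ≡ v^11 then (uv^{−1})^11 = 1, and the only element of order dividing gcd(11, 42) = 1 is 1, so u = v.
With ψ(0) = 0 this makes ψ injective on all of ℤ/43ℤ, hence bijective (finite equal-size domain and codomain). In particular ψ is injective.
Since ψ is injective, we find the preimage of 26. The inverse of x ↦ x^11 on (ℤ/43ℤ)^× is x ↦ x^23, because 11·23 = 253 = 6·42 + 1 ≡ 1 (mod 42) and x^{42} = 1 for x ≠ 0 (Fermat). So ψ⁻¹(26) = 26^23 mod 43.
Repeated squaring mod 43: 26^1 ≡ 26, 26^2 ≡ 26² = 676 ≡ 31, 26^4 ≡ 31² = 961 ≡ 15, 26^8 ≡ 15² = 225 ≡ 10, 26^16 ≡ 10² = 100 ≡ 14. Since 23 = 16 + 4 + 2 + 1, 26^23 ≡ 14·15·31·26: 14·15 = 210 ≡ 38, then 38·31 = 1178 ≡ 17, then 17·26 = 442 ≡ 12. So 26^23 ≡ 12 (mod 43).
Hence ψ⁻¹(26) = 12.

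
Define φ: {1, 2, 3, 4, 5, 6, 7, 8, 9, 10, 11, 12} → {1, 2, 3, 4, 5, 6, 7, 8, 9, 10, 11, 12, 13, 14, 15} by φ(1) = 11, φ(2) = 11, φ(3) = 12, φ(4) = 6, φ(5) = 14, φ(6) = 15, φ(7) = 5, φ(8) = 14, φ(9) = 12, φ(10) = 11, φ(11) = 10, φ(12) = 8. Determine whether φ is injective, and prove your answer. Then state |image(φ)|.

8

φ(1) = 11 = φ(2) with 1 ≠ 2, so φ is not injective.
The image of φ is {5, 6, 8, 10, 11, 12, 14, 15}, which has 8 elements.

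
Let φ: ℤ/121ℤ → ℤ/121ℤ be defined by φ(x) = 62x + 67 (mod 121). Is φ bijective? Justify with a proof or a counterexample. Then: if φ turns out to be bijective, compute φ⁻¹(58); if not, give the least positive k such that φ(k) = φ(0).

115

Suppose φ(u) = φ(v) in ℤ/121ℤ. Then 62u + 67 ≡ 62v + 67 (mod 121), therefore 62(u − v) ≡ 0 (mod 121).
Since gcd(62, 121) = 1, 62 is invertible modulo 121, hence u − v ≡ 0 (mod 121), i.e. u = v.
We now compute 62⁻¹ mod 121 explicitly. Euclid's algorithm: 121 = 1·62 + 59, 62 = 1·59 + 3, 59 = 19·3 + 2, 3 = 1·2 + 1; back-substituting gives 1 = 41·62 − 21·121, so 62⁻¹ ≡ 41 (mod 121).
Then y ↦ 41(y − 67) is a two-sided inverse to φ, so every y ∈ ℤ/121ℤ has a preimage.
Hence φ is bijective.
Since φ is bijective, we find φ⁻¹(58): we need 62x ≡ 58 − 67 ≡ 112 (mod 121). Using 62⁻¹ = 41: x ≡ 41·112 = 4592 = 37·121 + 115, so x = 115.
Check: φ(115) = 62·115 + 67 = 7197 = 59·121 + 58 ≡ 58 (mod 121).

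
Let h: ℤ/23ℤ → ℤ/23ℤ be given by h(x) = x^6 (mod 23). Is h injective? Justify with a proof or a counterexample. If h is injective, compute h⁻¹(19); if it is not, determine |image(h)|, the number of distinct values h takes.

12

h(11): Repeated squaring mod 23: 11^1 ≡ 11, 11^2 ≡ 11² = 121 ≡ 6, 11^4 ≡ 6² = 36 ≡ 13. Since 6 = 4 + 2, 11^6 ≡ 13·6: 13·6 = 78 ≡ 9. So 11^6 ≡ 9 (mod 23).
h(12): Repeated squaring mod 23: 12^1 ≡ 12, 12^2 ≡ 12² = 144 ≡ 6, 12^4 ≡ 6² = 36 ≡ 13. Since 6 = 4 + 2, 12^6 ≡ 13·6: 13·6 = 78 ≡ 9. So 12^6 ≡ 9 (mod 23).
So h(11) = h(12) = 9 while 11 ≠ 12, therefore h is not injective.
Since h is not injective, we determine |image(h)|. Computing x^6 mod 23 for each x (by repeated squaring, reducing mod 23 at every step), the values h(0), h(1), …, h(22) are: 0, 1, 18, 16, 2, 8, 12, 4, 13, 3, 6, 9, 9, 6, 3, 13, 4, 12, 8, 2, 16, 18, 1.
The distinct values are {0, 1, 2, 3, 4, 6, 8, 9, 12, 13, 16, 18}; there are 12 of them.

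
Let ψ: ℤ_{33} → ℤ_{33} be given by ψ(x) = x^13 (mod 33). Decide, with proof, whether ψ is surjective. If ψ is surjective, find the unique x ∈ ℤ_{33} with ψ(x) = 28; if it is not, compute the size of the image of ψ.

Computing x^13 mod 33 for each x (by repeated squaring, reducing mod 33 at every step), the values ψ(0), ψ(1), …, ψ(32) are: 0, 1, 8, 27, 31, 26, 18, 13, 17, 3, 10, 11, 12, 19, 5, 9, 4, 29, 24, 28, 14, 21, 22, 23, 30, 16, 20, 15, 7, 2, 6, 25, 32.
Every element of ℤ_{33} appears exactly once in this list, so ψ is a bijection, and in particular surjective.
Since ψ is surjective, we read off the preimage of 28 from the same table: ψ(19) = 28, so ψ⁻¹(28) = 19.

19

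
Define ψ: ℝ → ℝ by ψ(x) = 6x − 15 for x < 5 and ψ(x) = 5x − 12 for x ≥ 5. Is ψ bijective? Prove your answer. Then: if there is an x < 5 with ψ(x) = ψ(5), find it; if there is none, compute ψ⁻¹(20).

Both pieces are strictly increasing (slopes 6 and 5), so each is injective on its own interval.
The left piece maps (−∞, 5) onto (−∞, 15); the right piece maps [5, ∞) onto [13, ∞).
These images overlap. In particular ψ(5) = 13 (right piece), and solving 6x − 15 = 13 on the left piece gives x = 14/3 < 5.
So ψ(14/3) = ψ(5) with 14/3 ≠ 5, and ψ is not injective, hence not bijective. This x = 14/3 is the requested value below 5.

14/3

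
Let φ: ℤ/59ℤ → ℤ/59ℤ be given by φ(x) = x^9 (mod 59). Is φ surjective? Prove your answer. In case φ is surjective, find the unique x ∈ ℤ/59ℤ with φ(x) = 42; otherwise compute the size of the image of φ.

Since 59 is prime, the nonzero elements of ℤ/59ℤ form a cyclic group of order 58.
As gcd(9, 58) = 1, raising to the 9th power is a bijection on this group: if x_1^9 ≡ x_2^9 then (x_1x_2^{−1})^9 = 1, and the only element of order dividing gcd(9, 58) = 1 is 1, so x_1 = x_2.
With φ(0) = 0 this makes φ injective on all of ℤ/59ℤ, hence bijective (finite equal-size domain and codomain). In particular φ is surjective.
Since φ is surjective, we find the preimage of 42. The inverse of x ↦ x^9 on (ℤ/59ℤ)^× is x ↦ x^13, because 9·13 = 117 = 2·58 + 1 ≡ 1 (mod 58) and x^{58} = 1 for x ≠ 0 (Fermat). So φ⁻¹(42) = 42^13 mod 59.
Repeated squaring mod 59: 42^1 ≡ 42, 42^2 ≡ 42² = 1764 ≡ 53, 42^4 ≡ 53² = 2809 ≡ 36, 42^8 ≡ 36² = 1296 ≡ 57. Since 13 = 8 + 4 + 1, 42^13 ≡ 57·36·42: 57·36 = 2052 ≡ 46, then 46·42 = 1932 ≡ 44. So 42^13 ≡ 44 (mod 59).
Hence φ⁻¹(42) = 44.

44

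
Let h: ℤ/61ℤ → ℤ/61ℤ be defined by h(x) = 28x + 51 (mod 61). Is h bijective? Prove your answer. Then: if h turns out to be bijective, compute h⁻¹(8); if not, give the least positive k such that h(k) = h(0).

If h(x_1) = h(x_2), then 28x_1 ≡ 28x_2 (mod 61). Because gcd(28, 61) = 1, we may cancel 28 to get x_1 ≡ x_2 (mod 61).
We now compute 28⁻¹ mod 61 explicitly. Euclid's algorithm: 61 = 2·28 + 5, 28 = 5·5 + 3, 5 = 1·3 + 2, 3 = 1·2 + 1; back-substituting gives 1 = 24·28 − 11·61, so 28⁻¹ ≡ 24 (mod 61).
For any y ∈ ℤ/61ℤ, x = 24(y − 51) mod 61 satisfies h(x) = 28·24(y − 51) + 51 ≡ y (since 28·24 ≡ 1 mod 61). So every y has a preimage.
So h is bijective.
Since h is bijective, we find h⁻¹(8): we need 28x ≡ 8 − 51 ≡ 18 (mod 61). Using 28⁻¹ = 24: x ≡ 24·18 = 432 = 7·61 + 5, so x = 5.
Check: h(5) = 28·5 + 51 = 191 = 3·61 + 8 ≡ 8 (mod 61).

5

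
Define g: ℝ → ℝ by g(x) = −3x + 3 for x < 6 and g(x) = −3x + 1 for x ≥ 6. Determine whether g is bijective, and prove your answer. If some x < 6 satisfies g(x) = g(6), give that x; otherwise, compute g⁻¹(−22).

Both pieces are strictly decreasing (slopes −3 and −3), so each is injective on its own interval.
The left piece maps (−∞, 6) onto (−15, ∞); the right piece maps [6, ∞) onto (−∞, −17].
The images leave a gap (−15 has no preimage), so g is not surjective, hence not bijective.
Because the two images are disjoint, no x < 6 has g(x) = g(6), so we compute g⁻¹(−22): −22 lies in (−∞, −17], so solve −3x + 1 = −22: x = (−22 − 1)/(−3) = 23/3.

23/3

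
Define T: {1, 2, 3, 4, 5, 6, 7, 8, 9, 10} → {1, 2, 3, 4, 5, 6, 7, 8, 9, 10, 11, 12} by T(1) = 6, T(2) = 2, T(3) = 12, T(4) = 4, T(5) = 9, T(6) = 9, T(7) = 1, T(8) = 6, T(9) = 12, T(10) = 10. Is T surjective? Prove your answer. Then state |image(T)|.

7

No element maps to 3, so T is not surjective.
The image of T is {1, 2, 4, 6, 9, 10, 12}, which has 7 elements.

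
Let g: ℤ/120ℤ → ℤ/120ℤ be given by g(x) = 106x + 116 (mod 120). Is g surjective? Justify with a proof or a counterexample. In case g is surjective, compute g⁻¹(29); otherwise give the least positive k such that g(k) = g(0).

60

Since gcd(106, 120) = 2, we have 106x ≡ 0 (mod 2) for all x, so g(x) ≡ 0 (mod 2).
But 1 ≢ 0 (mod 2), so 1 ∈ ℤ/120ℤ has no preimage. Thus g is not surjective.
Since g is not surjective, we find the least positive k with g(k) = g(0): this means 106k ≡ 0 (mod 120), i.e. 120 ∣ 106k. Since gcd(106, 120) = 2, dividing through by 2 this holds exactly when 60 ∣ 53k, and as gcd(53, 60) = 1, exactly when 60 ∣ k.
The smallest positive such k is 60.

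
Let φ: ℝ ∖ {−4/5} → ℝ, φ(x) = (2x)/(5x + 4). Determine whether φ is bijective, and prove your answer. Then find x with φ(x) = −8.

If φ(x) = 2/5, cross-multiplying gives 5(2x) = 2(5x + 4), which simplifies to 0 = 8 — false.  So 2/5 has no preimage and φ is not surjective.
Thus φ is not bijective.
Solving φ(x) = −8: cross-multiplying gives 2x = −8(5x + 4), which rearranges to 42x = −32, so x = −16/21.

-16/21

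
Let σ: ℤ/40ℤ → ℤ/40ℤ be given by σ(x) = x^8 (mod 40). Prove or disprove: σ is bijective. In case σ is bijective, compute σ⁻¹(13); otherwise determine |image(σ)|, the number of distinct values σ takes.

4

σ(1) = 1^8 = 1.
σ(3): Repeated squaring mod 40: 3^1 ≡ 3, 3^2 ≡ 3² = 9, 3^4 ≡ 9² = 81 ≡ 1, 3^8 ≡ 1² = 1. So 3^8 ≡ 1 (mod 40).
So σ(1) = σ(3) = 1 while 1 ≠ 3, therefore σ is not injective, hence not bijective.
Since σ is not bijective, we determine |image(σ)|. Computing x^8 mod 40 for each x (by repeated squaring, reducing mod 40 at every step), the values σ(0), σ(1), …, σ(39) are: 0, 1, 16, 1, 16, 25, 16, 1, 16, 1, 0, 1, 16, 1, 16, 25, 16, 1, 16, 1, 0, 1, 16, 1, 16, 25, 16, 1, 16, 1, 0, 1, 16, 1, 16, 25, 16, 1, 16, 1.
The distinct values are {0, 1, 16, 25}; there are 4 of them.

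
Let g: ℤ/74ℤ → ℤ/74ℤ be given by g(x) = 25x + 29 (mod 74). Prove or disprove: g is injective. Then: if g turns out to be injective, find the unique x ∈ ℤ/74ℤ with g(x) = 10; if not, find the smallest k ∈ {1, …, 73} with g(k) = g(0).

17

Suppose g(s) = g(t) in ℤ/74ℤ. Then 25s + 29 ≡ 25t + 29 (mod 74), therefore 25(s − t) ≡ 0 (mod 74).
Since gcd(25, 74) = 1, 25 is invertible modulo 74, thus s − t ≡ 0 (mod 74), i.e. s = t.
Hence g is injective.
We now compute 25⁻¹ mod 74 explicitly. Euclid's algorithm: 74 = 2·25 + 24, 25 = 1·24 + 1; back-substituting gives 1 = 3·25 − 1·74, so 25⁻¹ ≡ 3 (mod 74).
Since g is injective, we find g⁻¹(10): we need 25x ≡ 10 − 29 ≡ 55 (mod 74). Using 25⁻¹ = 3: x ≡ 3·55 = 165 = 2·74 + 17, so x = 17.
Check: g(17) = 25·17 + 29 = 454 = 6·74 + 10 ≡ 10 (mod 74).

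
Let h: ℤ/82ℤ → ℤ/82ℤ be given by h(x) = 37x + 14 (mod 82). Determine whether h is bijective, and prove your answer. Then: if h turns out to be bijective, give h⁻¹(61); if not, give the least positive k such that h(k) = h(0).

19

Recall: h is injective if h(u) = h(v) implies u = v.
If h(u) = h(v), then 37u ≡ 37v (mod 82). Because gcd(37, 82) = 1, we may cancel 37 to get u ≡ v (mod 82).
We now compute 37⁻¹ mod 82 explicitly. Euclid's algorithm: 82 = 2·37 + 8, 37 = 4·8 + 5, 8 = 1·5 + 3, 5 = 1·3 + 2, 3 = 1·2 + 1; back-substituting gives 1 = 51·37 − 23·82, so 37⁻¹ ≡ 51 (mod 82).
For any y ∈ ℤ/82ℤ, x = 51(y − 14) mod 82 satisfies h(x) = 37·51(y − 14) + 14 ≡ y (since 37·51 ≡ 1 mod 82). So every y has a preimage.
So h is bijective.
Since h is bijective, we compute h⁻¹(61): solve 37x + 14 ≡ 61 (mod 82), i.e. 37x ≡ 47 (mod 82).
Multiplying by 37⁻¹ = 51 gives x ≡ 51·47 = 2397 = 29·82 + 19 ≡ 19 (mod 82).
Check: h(19) = 37·19 + 14 = 717 = 8·82 + 61 ≡ 61 (mod 82).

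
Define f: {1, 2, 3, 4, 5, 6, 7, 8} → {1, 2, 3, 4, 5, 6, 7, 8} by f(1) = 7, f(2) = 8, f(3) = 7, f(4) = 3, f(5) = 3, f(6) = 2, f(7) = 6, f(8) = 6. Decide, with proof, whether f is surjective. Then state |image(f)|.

No element maps to 1, so f is not surjective.
The image of f is {2, 3, 6, 7, 8}, which has 5 elements.

5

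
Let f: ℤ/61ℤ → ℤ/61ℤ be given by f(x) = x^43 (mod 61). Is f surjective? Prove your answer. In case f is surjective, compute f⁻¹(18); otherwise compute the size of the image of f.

Since 61 is prime, the nonzero elements of ℤ/61ℤ form a cyclic group of order 60.
As gcd(43, 60) = 1, raising to the 43rd power is a bijection on this group: if x_1^43 ≡ x_2^43 then (x_1x_2^{−1})^43 = 1, and the only element of order dividing gcd(43, 60) = 1 is 1, so x_1 = x_2.
With f(0) = 0 this makes f injective on all of ℤ/61ℤ, hence bijective (finite equal-size domain and codomain). In particular f is surjective.
Since f is surjective, we find the preimage of 18. The inverse of x ↦ x^43 on (ℤ/61ℤ)^× is x ↦ x^7, because 43·7 = 301 = 5·60 + 1 ≡ 1 (mod 60) and x^{60} = 1 for x ≠ 0 (Fermat). So f⁻¹(18) = 18^7 mod 61.
Repeated squaring mod 61: 18^1 ≡ 18, 18^2 ≡ 18² = 324 ≡ 19, 18^4 ≡ 19² = 361 ≡ 56. Since 7 = 4 + 2 + 1, 18^7 ≡ 56·19·18: 56·19 = 1064 ≡ 27, then 27·18 = 486 ≡ 59. So 18^7 ≡ 59 (mod 61).
Hence f⁻¹(18) = 59.

59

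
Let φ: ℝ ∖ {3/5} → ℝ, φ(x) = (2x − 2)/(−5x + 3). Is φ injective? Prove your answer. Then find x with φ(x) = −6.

4/7

Suppose φ(s) = φ(t). Cross-multiplying: (2s − 2)(−5t + 3) = (2t − 2)(−5s + 3).
Expanding both sides and cancelling the symmetric terms leaves −4·(s − t) = 0. Since −4 ≠ 0, s = t. So φ is injective.
Solving φ(x) = −6: cross-multiplying gives 2x − 2 = −6(−5x + 3), which rearranges to −28x = −16, so x = 4/7.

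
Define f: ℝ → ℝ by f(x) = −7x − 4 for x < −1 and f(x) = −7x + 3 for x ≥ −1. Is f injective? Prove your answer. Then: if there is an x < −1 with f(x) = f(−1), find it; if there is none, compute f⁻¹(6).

Both pieces are strictly decreasing (slopes −7 and −7), so each is injective on its own interval.
The left piece maps (−∞, −1) onto (3, ∞); the right piece maps [−1, ∞) onto (−∞, 10].
These images overlap. In particular f(−1) = 10 (right piece), and solving −7x − 4 = 10 on the left piece gives x = −2 < −1.
So f(−2) = f(−1) with −2 ≠ −1, and f is not injective. This x = −2 is the requested value below −1.

-2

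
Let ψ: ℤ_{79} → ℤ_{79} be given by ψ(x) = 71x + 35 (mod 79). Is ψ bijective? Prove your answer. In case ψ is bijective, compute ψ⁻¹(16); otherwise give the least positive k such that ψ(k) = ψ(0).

Recall that injectivity means: for all s, t in the domain, ψ(s) = ψ(t) implies s = t.
Suppose ψ(s) = ψ(t) in ℤ_{79}. Then 71s + 35 ≡ 71t + 35 (mod 79), therefore 71(s − t) ≡ 0 (mod 79).
Since gcd(71, 79) = 1, 71 is invertible modulo 79, so s − t ≡ 0 (mod 79), i.e. s = t.
We now compute 71⁻¹ mod 79 explicitly. Euclid's algorithm: 79 = 1·71 + 8, 71 = 8·8 + 7, 8 = 1·7 + 1; back-substituting gives 1 = 69·71 − 62·79, so 71⁻¹ ≡ 69 (mod 79).
For any y ∈ ℤ_{79}, x = 69(y − 35) mod 79 satisfies ψ(x) = 71·69(y − 35) + 35 ≡ y (since 71·69 ≡ 1 mod 79). So every y has a preimage.
Thus ψ is bijective.
Since ψ is bijective, we compute ψ⁻¹(16): solve 71x + 35 ≡ 16 (mod 79), i.e. 71x ≡ 60 (mod 79).
Multiplying by 71⁻¹ = 69 gives x ≡ 69·60 = 4140 = 52·79 + 32 ≡ 32 (mod 79).
Check: ψ(32) = 71·32 + 35 = 2307 = 29·79 + 16 ≡ 16 (mod 79).

32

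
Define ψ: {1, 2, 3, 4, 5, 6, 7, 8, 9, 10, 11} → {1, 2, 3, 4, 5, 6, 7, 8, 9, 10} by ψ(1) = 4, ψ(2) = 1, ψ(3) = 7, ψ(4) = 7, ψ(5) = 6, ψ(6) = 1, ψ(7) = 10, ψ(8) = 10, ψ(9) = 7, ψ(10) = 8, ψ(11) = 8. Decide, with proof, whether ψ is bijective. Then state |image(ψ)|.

ψ(3) = 7 = ψ(4) with 3 ≠ 4, so ψ is not injective, hence not bijective.
The image of ψ is {1, 4, 6, 7, 8, 10}, which has 6 elements.

6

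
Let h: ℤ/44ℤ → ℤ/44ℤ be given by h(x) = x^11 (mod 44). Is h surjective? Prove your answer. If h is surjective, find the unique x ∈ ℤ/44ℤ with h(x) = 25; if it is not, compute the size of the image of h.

33

h(0) = 0^11 = 0.
h(22): Repeated squaring mod 44: 22^1 ≡ 22, 22^2 ≡ 22² = 484 ≡ 0, 22^4 ≡ 0² = 0, 22^8 ≡ 0² = 0. Since 11 = 8 + 2 + 1, 22^11 ≡ 0·0·22: 0·0 = 0, then 0·22 = 0. So 22^11 ≡ 0 (mod 44).
So h(0) = h(22) = 0 while 0 ≠ 22, thus h is not injective.
A non-injective map from the 44-element set ℤ/44ℤ to itself takes at most 43 distinct values, so it cannot be surjective. So h is not surjective.
Since h is not surjective, we determine |image(h)|. Computing x^11 mod 44 for each x (by repeated squaring, reducing mod 44 at every step), the values h(0), h(1), …, h(43) are: 0, 1, 24, 3, 4, 5, 28, 7, 8, 9, 32, 11, 12, 13, 36, 15, 16, 17, 40, 19, 20, 21, 0, 23, 24, 25, 4, 27, 28, 29, 8, 31, 32, 33, 12, 35, 36, 37, 16, 39, 40, 41, 20, 43.
The distinct values are {0, 1, 3, 4, 5, 7, 8, 9, 11, 12, 13, 15, 16, 17, 19, 20, 21, 23, 24, 25, 27, 28, 29, 31, 32, 33, 35, 36, 37, 39, 40, 41, 43}; there are 33 of them.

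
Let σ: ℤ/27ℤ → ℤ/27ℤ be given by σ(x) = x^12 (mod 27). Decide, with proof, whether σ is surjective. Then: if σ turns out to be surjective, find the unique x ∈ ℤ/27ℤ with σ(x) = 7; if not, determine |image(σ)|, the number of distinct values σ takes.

σ(0) = 0^12 = 0.
σ(3): Repeated squaring mod 27: 3^1 ≡ 3, 3^2 ≡ 3² = 9, 3^4 ≡ 9² = 81 ≡ 0, 3^8 ≡ 0² = 0. Since 12 = 8 + 4, 3^12 ≡ 0·0: 0·0 = 0. So 3^12 ≡ 0 (mod 27).
So σ(0) = σ(3) = 0 while 0 ≠ 3, hence σ is not injective.
A non-injective map from the 27-element set ℤ/27ℤ to itself takes at most 26 distinct values, so it cannot be surjective. So σ is not surjective.
Since σ is not surjective, we determine |image(σ)|. Computing x^12 mod 27 for each x (by repeated squaring, reducing mod 27 at every step), the values σ(0), σ(1), …, σ(26) are: 0, 1, 19, 0, 10, 10, 0, 19, 1, 0, 1, 19, 0, 10, 10, 0, 19, 1, 0, 1, 19, 0, 10, 10, 0, 19, 1.
The distinct values are {0, 1, 10, 19}; there are 4 of them.

4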